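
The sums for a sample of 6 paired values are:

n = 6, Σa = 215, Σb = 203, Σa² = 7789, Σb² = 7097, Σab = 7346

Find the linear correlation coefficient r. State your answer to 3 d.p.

r = (nΣab − ΣaΣb) / √[(nΣa² − (Σa)²)(nΣb² − (Σb)²)]
Numerator: 6×7346 − 215×203 = 431
Denominator: √[(46734 − 46225)(42582 − 41209)] = √[509 × 1373] = 835.9767
r = 431 / 835.9767 ≈ 0.516

0.516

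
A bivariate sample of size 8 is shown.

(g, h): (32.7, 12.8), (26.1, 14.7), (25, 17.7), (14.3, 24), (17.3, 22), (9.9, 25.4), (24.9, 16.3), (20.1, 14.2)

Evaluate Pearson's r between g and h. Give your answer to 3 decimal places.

n = 8, Σg = 170.3, Σh = 147.1, Σg² = 4001.31, Σh² = 2865.71, Σgh = 2911.28
nΣgh − ΣgΣh = 23290.24 − 25051.13 = -1760.89
nΣg² − (Σg)² = 32010.48 − 29002.09 = 3008.39; nΣh² − (Σh)² = 22925.68 − 21638.41 = 1287.27
r = -1760.89 / √(3008.39 × 1287.27) = -1760.89 / 1967.8949 ≈ -0.895

-0.895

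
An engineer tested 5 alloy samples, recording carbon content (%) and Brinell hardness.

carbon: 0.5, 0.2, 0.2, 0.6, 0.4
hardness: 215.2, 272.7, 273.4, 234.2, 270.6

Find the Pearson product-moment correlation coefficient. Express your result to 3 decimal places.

-0.807

n = 5, Σx = 1.9, Σy = 1266.1, Σx² = 0.85, Σy² = 323497.89, Σxy = 465.58
nΣxy − ΣxΣy = 2327.9 − 2405.59 = -77.69
nΣx² − (Σx)² = 4.25 − 3.61 = 0.64; nΣy² − (Σy)² = 1617489.45 − 1603009.21 = 14480.24
r = -77.69 / √(0.64 × 14480.24) = -77.69 / 96.2671 ≈ -0.807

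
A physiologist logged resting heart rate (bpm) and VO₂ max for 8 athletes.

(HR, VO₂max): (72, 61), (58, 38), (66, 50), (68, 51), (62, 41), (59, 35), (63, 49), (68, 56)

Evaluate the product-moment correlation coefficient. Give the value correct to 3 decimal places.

n = 8, Σx = 516, Σy = 381, Σx² = 33446, Σy² = 18709, Σxy = 24866
nΣxy − ΣxΣy = 198928 − 196596 = 2332
nΣx² − (Σx)² = 267568 − 266256 = 1312; nΣy² − (Σy)² = 149672 − 145161 = 4511
r = 2332 / √(1312 × 4511) = 2332 / 2432.7828 ≈ 0.959

0.959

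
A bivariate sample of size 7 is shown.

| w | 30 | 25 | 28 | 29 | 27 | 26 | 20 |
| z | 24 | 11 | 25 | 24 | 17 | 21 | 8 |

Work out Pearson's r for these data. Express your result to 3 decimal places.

n = 7, Σw = 185, Σz = 130, Σw² = 4955, Σz² = 2692, Σwz = 3556
nΣwz − ΣwΣz = 24892 − 24050 = 842
nΣw² − (Σw)² = 34685 − 34225 = 460; nΣz² − (Σz)² = 18844 − 16900 = 1944
r = 842 / √(460 × 1944) = 842 / 945.6426 ≈ 0.890

0.890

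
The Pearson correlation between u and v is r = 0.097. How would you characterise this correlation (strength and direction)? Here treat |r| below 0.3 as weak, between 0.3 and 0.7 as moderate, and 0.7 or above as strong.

r = 0.097 > 0 so the relationship is positive.
|r| = 0.097, which falls in the weak range.

weak positive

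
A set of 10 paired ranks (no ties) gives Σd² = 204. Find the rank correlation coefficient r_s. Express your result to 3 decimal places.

ρ = 1 − 6Σd² / [n(n²−1)] = 1 − 6×204 / (10×99)
  = 1 − 1224/990 = 1 − 1.2364 ≈ -0.236

-0.236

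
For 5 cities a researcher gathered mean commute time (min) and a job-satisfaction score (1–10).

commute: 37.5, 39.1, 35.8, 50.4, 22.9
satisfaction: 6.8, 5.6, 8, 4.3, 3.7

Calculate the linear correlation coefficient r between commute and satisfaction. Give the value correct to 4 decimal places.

n = 5, Σx = 185.7, Σy = 28.4, Σx² = 7281.27, Σy² = 173.78, Σxy = 1061.81
nΣxy − ΣxΣy = 5309.05 − 5273.88 = 35.17
nΣx² − (Σx)² = 36406.35 − 34484.49 = 1921.86; nΣy² − (Σy)² = 868.9 − 806.56 = 62.34
r = 35.17 / √(1921.86 × 62.34) = 35.17 / 346.1340 ≈ 0.1016

0.1016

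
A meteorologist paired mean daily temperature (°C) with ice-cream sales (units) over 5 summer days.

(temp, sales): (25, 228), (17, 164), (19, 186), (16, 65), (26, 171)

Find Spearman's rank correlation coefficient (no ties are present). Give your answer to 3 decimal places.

0.700

Rank temp: 4, 2, 3, 1, 5
Rank sales: 5, 2, 4, 1, 3
d = rank(temp) − rank(sales): -1, 0, -1, 0, 2; Σd² = 6
ρ = 1 − 6Σd² / [n(n²−1)] = 1 − 6×6 / (5×24) = 1 − 36/120 ≈ 0.700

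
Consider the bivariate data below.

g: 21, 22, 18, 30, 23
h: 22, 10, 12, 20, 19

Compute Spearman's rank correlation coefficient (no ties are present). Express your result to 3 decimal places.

0.200

Rank g: 2, 3, 1, 5, 4
Rank h: 5, 1, 2, 4, 3
d = rank(g) − rank(h): -3, 2, -1, 1, 1; Σd² = 16
ρ = 1 − 6Σd² / [n(n²−1)] = 1 − 6×16 / (5×24) = 1 − 96/120 ≈ 0.200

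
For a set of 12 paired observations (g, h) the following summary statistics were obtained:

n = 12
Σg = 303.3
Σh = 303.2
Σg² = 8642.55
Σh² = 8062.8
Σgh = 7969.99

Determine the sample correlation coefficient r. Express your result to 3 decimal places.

r = (nΣgh − ΣgΣh) / √[(nΣg² − (Σg)²)(nΣh² − (Σh)²)]
Numerator: 12×7969.99 − 303.3×303.2 = 3679.32
Denominator: √[(103710.6 − 91990.89)(96753.6 − 91930.24)] = √[11719.71 × 4823.36] = 7518.5358
r = 3679.32 / 7518.5358 ≈ 0.489

0.489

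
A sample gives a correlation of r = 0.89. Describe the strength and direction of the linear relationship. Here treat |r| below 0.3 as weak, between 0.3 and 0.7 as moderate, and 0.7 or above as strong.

strong positive

r = 0.89 > 0 so the relationship is positive.
|r| = 0.89, which falls in the strong range.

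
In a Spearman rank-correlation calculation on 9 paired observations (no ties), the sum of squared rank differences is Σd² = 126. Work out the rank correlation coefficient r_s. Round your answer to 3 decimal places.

ρ = 1 − 6Σd² / [n(n²−1)] = 1 − 6×126 / (9×80)
  = 1 − 756/720 = 1 − 1.0500 ≈ -0.050

-0.050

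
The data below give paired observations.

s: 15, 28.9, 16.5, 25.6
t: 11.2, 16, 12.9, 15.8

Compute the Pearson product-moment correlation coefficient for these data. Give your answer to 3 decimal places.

0.965

n = 4, Σs = 86, Σt = 55.9, Σs² = 1987.82, Σt² = 797.49, Σst = 1247.73
nΣst − ΣsΣt = 4990.92 − 4807.4 = 183.52
nΣs² − (Σs)² = 7951.28 − 7396 = 555.28; nΣt² − (Σt)² = 3189.96 − 3124.81 = 65.15
r = 183.52 / √(555.28 × 65.15) = 183.52 / 190.2012 ≈ 0.965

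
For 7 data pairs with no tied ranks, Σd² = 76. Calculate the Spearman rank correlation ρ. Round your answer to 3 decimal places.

-0.357

ρ = 1 − 6Σd² / [n(n²−1)] = 1 − 6×76 / (7×48)
  = 1 − 456/336 = 1 − 1.3571 ≈ -0.357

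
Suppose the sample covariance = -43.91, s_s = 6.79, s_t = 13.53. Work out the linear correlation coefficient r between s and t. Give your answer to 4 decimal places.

-0.4780

r = Cov(s,t) / (s_s · s_t) = -43.91 / (6.79 × 13.53)
  = -43.91 / 91.8687 ≈ -0.4780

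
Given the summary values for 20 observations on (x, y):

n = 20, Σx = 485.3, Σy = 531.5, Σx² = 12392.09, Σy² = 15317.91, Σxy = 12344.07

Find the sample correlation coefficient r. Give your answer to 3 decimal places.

-0.645

r = (nΣxy − ΣxΣy) / √[(nΣx² − (Σx)²)(nΣy² − (Σy)²)]
Numerator: 20×12344.07 − 485.3×531.5 = -11055.55
Denominator: √[(247841.8 − 235516.09)(306358.2 − 282492.25)] = √[12325.71 × 23865.95] = 17151.2326
r = -11055.55 / 17151.2326 ≈ -0.645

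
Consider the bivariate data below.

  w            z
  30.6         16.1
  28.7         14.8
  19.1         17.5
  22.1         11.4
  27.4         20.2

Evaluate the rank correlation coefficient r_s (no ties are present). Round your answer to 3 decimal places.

Rank w: 5, 4, 1, 2, 3
Rank z: 3, 2, 4, 1, 5
d = rank(w) − rank(z): 2, 2, -3, 1, -2; Σd² = 22
ρ = 1 − 6Σd² / [n(n²−1)] = 1 − 6×22 / (5×24) = 1 − 132/120 ≈ -0.100

-0.100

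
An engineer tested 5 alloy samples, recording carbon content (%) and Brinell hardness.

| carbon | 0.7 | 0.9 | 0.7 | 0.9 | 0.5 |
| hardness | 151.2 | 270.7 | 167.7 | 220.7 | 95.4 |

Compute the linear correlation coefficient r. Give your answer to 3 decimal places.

0.957

n = 5, Σx = 3.7, Σy = 905.7, Σx² = 2.85, Σy² = 182072.87, Σxy = 713.19
nΣxy − ΣxΣy = 3565.95 − 3351.09 = 214.86
nΣx² − (Σx)² = 14.25 − 13.69 = 0.56; nΣy² − (Σy)² = 910364.35 − 820292.49 = 90071.86
r = 214.86 / √(0.56 × 90071.86) = 214.86 / 224.5891 ≈ 0.957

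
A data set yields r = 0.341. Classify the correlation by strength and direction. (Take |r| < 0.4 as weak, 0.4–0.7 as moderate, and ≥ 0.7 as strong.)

weak positive

r = 0.341 > 0 so the relationship is positive.
|r| = 0.341, which falls in the weak range.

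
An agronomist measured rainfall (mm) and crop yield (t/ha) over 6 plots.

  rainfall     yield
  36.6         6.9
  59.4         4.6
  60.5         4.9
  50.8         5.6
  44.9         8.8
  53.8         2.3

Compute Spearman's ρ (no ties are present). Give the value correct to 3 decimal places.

-0.714

Rank rainfall: 1, 5, 6, 3, 2, 4
Rank yield: 5, 2, 3, 4, 6, 1
d = rank(rainfall) − rank(yield): -4, 3, 3, -1, -4, 3; Σd² = 60
ρ = 1 − 6Σd² / [n(n²−1)] = 1 − 6×60 / (6×35) = 1 − 360/210 ≈ -0.714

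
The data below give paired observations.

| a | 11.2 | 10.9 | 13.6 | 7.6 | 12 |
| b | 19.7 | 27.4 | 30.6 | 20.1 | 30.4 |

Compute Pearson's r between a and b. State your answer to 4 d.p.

0.7404

n = 5, Σa = 55.3, Σb = 128.2, Σa² = 630.97, Σb² = 3403.38, Σab = 1453.02
nΣab − ΣaΣb = 7265.1 − 7089.46 = 175.64
nΣa² − (Σa)² = 3154.85 − 3058.09 = 96.76; nΣb² − (Σb)² = 17016.9 − 16435.24 = 581.66
r = 175.64 / √(96.76 × 581.66) = 175.64 / 237.2371 ≈ 0.7404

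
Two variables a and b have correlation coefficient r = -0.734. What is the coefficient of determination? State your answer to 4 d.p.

r² = (-0.734)² = 0.5388

0.5388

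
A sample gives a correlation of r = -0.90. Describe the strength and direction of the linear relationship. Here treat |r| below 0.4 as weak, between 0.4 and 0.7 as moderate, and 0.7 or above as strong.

strong negative

r = -0.90 < 0 so the relationship is negative.
|r| = 0.90, which falls in the strong range.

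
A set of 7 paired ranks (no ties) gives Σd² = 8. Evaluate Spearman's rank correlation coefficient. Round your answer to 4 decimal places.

0.8571

ρ = 1 − 6Σd² / [n(n²−1)] = 1 − 6×8 / (7×48)
  = 1 − 48/336 = 1 − 0.14286 ≈ 0.8571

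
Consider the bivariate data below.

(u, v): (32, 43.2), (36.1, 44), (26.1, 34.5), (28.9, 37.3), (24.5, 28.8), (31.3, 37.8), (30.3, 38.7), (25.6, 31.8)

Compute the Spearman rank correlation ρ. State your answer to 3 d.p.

Rank u: 7, 8, 3, 4, 1, 6, 5, 2
Rank v: 7, 8, 3, 4, 1, 5, 6, 2
d = rank(u) − rank(v): 0, 0, 0, 0, 0, 1, -1, 0; Σd² = 2
ρ = 1 − 6Σd² / [n(n²−1)] = 1 − 6×2 / (8×63) = 1 − 12/504 ≈ 0.976

0.976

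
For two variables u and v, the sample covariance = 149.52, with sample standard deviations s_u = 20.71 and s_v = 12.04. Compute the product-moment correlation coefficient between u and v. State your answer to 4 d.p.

0.5996

r = Cov(u,v) / (s_u · s_v) = 149.52 / (20.71 × 12.04)
  = 149.52 / 249.3484 ≈ 0.5996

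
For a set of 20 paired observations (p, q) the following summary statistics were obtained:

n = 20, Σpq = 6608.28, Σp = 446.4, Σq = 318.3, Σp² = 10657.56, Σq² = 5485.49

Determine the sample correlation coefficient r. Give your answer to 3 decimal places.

r = (nΣpq − ΣpΣq) / √[(nΣp² − (Σp)²)(nΣq² − (Σq)²)]
Numerator: 20×6608.28 − 446.4×318.3 = -9923.52
Denominator: √[(213151.2 − 199272.96)(109709.8 − 101314.89)] = √[13878.24 × 8394.91] = 10793.8212
r = -9923.52 / 10793.8212 ≈ -0.919

-0.919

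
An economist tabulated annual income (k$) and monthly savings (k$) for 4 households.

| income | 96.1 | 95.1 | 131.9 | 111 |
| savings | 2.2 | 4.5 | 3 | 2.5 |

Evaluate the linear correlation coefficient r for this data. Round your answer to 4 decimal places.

n = 4, Σx = 434.1, Σy = 12.2, Σx² = 47997.83, Σy² = 40.34, Σxy = 1312.57
nΣxy − ΣxΣy = 5250.28 − 5296.02 = -45.74
nΣx² − (Σx)² = 191991.32 − 188442.81 = 3548.51; nΣy² − (Σy)² = 161.36 − 148.84 = 12.52
r = -45.74 / √(3548.51 × 12.52) = -45.74 / 210.7780 ≈ -0.2170

-0.2170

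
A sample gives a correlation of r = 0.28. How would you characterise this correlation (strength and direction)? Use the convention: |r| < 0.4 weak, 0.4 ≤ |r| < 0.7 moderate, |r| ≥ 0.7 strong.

r = 0.28 > 0 so the relationship is positive.
|r| = 0.28, which falls in the weak range.

weak positive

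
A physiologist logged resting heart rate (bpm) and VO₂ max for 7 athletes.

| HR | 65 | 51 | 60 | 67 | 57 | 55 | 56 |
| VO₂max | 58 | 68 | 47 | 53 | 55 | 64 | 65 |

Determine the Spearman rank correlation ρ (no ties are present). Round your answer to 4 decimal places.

-0.7857

Rank HR: 6, 1, 5, 7, 4, 2, 3
Rank VO₂max: 4, 7, 1, 2, 3, 5, 6
d = rank(HR) − rank(VO₂max): 2, -6, 4, 5, 1, -3, -3; Σd² = 100
ρ = 1 − 6Σd² / [n(n²−1)] = 1 − 6×100 / (7×48) = 1 − 600/336 ≈ -0.7857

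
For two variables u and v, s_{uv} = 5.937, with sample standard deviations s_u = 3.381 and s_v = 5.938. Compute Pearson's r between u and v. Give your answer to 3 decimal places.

r = Cov(u,v) / (s_u · s_v) = 5.937 / (3.381 × 5.938)
  = 5.937 / 20.0764 ≈ 0.296

0.296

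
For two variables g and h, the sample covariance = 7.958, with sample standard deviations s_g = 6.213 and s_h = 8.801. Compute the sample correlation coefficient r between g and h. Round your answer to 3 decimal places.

0.146

r = Cov(g,h) / (s_g · s_h) = 7.958 / (6.213 × 8.801)
  = 7.958 / 54.6806 ≈ 0.146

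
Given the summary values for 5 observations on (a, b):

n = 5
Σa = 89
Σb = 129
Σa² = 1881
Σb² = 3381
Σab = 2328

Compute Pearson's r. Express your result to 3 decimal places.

0.254

r = (nΣab − ΣaΣb) / √[(nΣa² − (Σa)²)(nΣb² − (Σb)²)]
Numerator: 5×2328 − 89×129 = 159
Denominator: √[(9405 − 7921)(16905 − 16641)] = √[1484 × 264] = 625.9201
r = 159 / 625.9201 ≈ 0.254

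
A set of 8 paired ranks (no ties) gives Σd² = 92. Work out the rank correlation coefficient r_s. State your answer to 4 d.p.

-0.0952

ρ = 1 − 6Σd² / [n(n²−1)] = 1 − 6×92 / (8×63)
  = 1 − 552/504 = 1 − 1.09524 ≈ -0.0952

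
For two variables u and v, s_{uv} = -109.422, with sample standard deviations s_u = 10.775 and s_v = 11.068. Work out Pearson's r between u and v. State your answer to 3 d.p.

-0.918

r = Cov(u,v) / (s_u · s_v) = -109.422 / (10.775 × 11.068)
  = -109.422 / 119.2577 ≈ -0.918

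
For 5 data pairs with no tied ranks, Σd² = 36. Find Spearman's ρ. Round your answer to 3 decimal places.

ρ = 1 − 6Σd² / [n(n²−1)] = 1 − 6×36 / (5×24)
  = 1 − 216/120 = 1 − 1.8000 ≈ -0.800

-0.800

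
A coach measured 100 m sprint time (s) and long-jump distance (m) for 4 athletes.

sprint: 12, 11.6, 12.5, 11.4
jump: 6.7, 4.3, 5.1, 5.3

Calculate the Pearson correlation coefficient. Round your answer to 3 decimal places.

n = 4, Σx = 47.5, Σy = 21.4, Σx² = 564.77, Σy² = 117.48, Σxy = 254.45
nΣxy − ΣxΣy = 1017.8 − 1016.5 = 1.3
nΣx² − (Σx)² = 2259.08 − 2256.25 = 2.83; nΣy² − (Σy)² = 469.92 − 457.96 = 11.96
r = 1.3 / √(2.83 × 11.96) = 1.3 / 5.8178 ≈ 0.223

0.223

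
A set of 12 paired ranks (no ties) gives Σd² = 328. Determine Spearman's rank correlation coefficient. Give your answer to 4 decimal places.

ρ = 1 − 6Σd² / [n(n²−1)] = 1 − 6×328 / (12×143)
  = 1 − 1968/1716 = 1 − 1.14685 ≈ -0.1469

-0.1469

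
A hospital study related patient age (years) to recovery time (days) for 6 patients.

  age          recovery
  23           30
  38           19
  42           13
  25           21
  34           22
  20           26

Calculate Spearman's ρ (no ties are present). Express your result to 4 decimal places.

-0.8857

Rank age: 2, 5, 6, 3, 4, 1
Rank recovery: 6, 2, 1, 3, 4, 5
d = rank(age) − rank(recovery): -4, 3, 5, 0, 0, -4; Σd² = 66
ρ = 1 − 6Σd² / [n(n²−1)] = 1 − 6×66 / (6×35) = 1 − 396/210 ≈ -0.8857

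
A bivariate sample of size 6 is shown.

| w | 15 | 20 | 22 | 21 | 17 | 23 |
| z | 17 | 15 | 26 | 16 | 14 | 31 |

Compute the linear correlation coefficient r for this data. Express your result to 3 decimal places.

n = 6, Σw = 118, Σz = 119, Σw² = 2368, Σz² = 2603, Σwz = 2414
nΣwz − ΣwΣz = 14484 − 14042 = 442
nΣw² − (Σw)² = 14208 − 13924 = 284; nΣz² − (Σz)² = 15618 − 14161 = 1457
r = 442 / √(284 × 1457) = 442 / 643.2636 ≈ 0.687

0.687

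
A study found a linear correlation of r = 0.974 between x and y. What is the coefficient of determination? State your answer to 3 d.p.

0.949

r² = (0.974)² = 0.949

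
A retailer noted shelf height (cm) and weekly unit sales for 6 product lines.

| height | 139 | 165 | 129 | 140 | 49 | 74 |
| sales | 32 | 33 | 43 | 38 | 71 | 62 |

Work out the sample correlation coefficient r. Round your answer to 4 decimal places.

n = 6, Σx = 696, Σy = 279, Σx² = 90664, Σy² = 14291, Σxy = 28827
nΣxy − ΣxΣy = 172962 − 194184 = -21222
nΣx² − (Σx)² = 543984 − 484416 = 59568; nΣy² − (Σy)² = 85746 − 77841 = 7905
r = -21222 / √(59568 × 7905) = -21222 / 21699.8857 ≈ -0.9780

-0.9780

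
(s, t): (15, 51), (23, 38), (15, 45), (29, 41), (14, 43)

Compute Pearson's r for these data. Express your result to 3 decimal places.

n = 5, Σs = 96, Σt = 218, Σs² = 2016, Σt² = 9600, Σst = 4105
nΣst − ΣsΣt = 20525 − 20928 = -403
nΣs² − (Σs)² = 10080 − 9216 = 864; nΣt² − (Σt)² = 48000 − 47524 = 476
r = -403 / √(864 × 476) = -403 / 641.2987 ≈ -0.628

-0.628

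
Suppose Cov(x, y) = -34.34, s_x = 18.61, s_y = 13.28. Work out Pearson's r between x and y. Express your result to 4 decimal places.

-0.1389

r = Cov(x,y) / (s_x · s_y) = -34.34 / (18.61 × 13.28)
  = -34.34 / 247.1408 ≈ -0.1389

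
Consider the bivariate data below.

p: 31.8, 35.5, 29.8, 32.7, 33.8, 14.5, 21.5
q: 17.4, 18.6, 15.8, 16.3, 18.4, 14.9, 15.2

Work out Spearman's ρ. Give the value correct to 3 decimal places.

Rank p: 4, 7, 3, 5, 6, 1, 2
Rank q: 5, 7, 3, 4, 6, 1, 2
d = rank(p) − rank(q): -1, 0, 0, 1, 0, 0, 0; Σd² = 2
ρ = 1 − 6Σd² / [n(n²−1)] = 1 − 6×2 / (7×48) = 1 − 12/336 ≈ 0.964

0.964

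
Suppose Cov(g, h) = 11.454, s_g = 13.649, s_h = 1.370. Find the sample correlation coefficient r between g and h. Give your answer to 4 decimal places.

r = Cov(g,h) / (s_g · s_h) = 11.454 / (13.649 × 1.370)
  = 11.454 / 18.6991 ≈ 0.6125

0.6125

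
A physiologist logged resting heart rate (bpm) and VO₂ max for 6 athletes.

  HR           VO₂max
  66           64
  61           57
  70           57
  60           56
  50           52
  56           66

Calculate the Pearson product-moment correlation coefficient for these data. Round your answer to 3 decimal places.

n = 6, Σx = 363, Σy = 352, Σx² = 22213, Σy² = 20790, Σxy = 21347
nΣxy − ΣxΣy = 128082 − 127776 = 306
nΣx² − (Σx)² = 133278 − 131769 = 1509; nΣy² − (Σy)² = 124740 − 123904 = 836
r = 306 / √(1509 × 836) = 306 / 1123.1759 ≈ 0.272

0.272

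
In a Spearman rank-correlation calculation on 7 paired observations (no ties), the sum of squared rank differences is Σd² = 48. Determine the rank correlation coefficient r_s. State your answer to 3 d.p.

ρ = 1 − 6Σd² / [n(n²−1)] = 1 − 6×48 / (7×48)
  = 1 − 288/336 = 1 − 0.8571 ≈ 0.143

0.143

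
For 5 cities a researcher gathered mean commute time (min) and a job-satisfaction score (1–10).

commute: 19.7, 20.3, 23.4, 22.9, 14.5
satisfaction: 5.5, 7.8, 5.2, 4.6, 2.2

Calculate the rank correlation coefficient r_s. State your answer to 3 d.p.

Rank commute: 2, 3, 5, 4, 1
Rank satisfaction: 4, 5, 3, 2, 1
d = rank(commute) − rank(satisfaction): -2, -2, 2, 2, 0; Σd² = 16
ρ = 1 − 6Σd² / [n(n²−1)] = 1 − 6×16 / (5×24) = 1 − 96/120 ≈ 0.200

0.200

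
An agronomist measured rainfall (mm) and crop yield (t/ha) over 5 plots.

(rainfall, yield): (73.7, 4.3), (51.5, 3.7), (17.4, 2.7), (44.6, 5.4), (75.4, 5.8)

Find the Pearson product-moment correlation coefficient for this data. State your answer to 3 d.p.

n = 5, Σx = 262.6, Σy = 21.9, Σx² = 16061.02, Σy² = 102.27, Σxy = 1232.6
nΣxy − ΣxΣy = 6163 − 5750.94 = 412.06
nΣx² − (Σx)² = 80305.1 − 68958.76 = 11346.34; nΣy² − (Σy)² = 511.35 − 479.61 = 31.74
r = 412.06 / √(11346.34 × 31.74) = 412.06 / 600.1107 ≈ 0.687

0.687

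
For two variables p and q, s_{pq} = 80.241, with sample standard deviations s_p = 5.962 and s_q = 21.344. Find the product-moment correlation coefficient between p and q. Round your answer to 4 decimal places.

0.6306

r = Cov(p,q) / (s_p · s_q) = 80.241 / (5.962 × 21.344)
  = 80.241 / 127.2529 ≈ 0.6306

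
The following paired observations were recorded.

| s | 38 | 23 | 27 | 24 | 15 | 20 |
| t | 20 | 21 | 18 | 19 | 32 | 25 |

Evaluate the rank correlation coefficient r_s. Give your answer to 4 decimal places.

Rank s: 6, 3, 5, 4, 1, 2
Rank t: 3, 4, 1, 2, 6, 5
d = rank(s) − rank(t): 3, -1, 4, 2, -5, -3; Σd² = 64
ρ = 1 − 6Σd² / [n(n²−1)] = 1 − 6×64 / (6×35) = 1 − 384/210 ≈ -0.8286

-0.8286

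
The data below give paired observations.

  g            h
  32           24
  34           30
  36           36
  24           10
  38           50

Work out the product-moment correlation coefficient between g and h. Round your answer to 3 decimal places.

n = 5, Σg = 164, Σh = 150, Σg² = 5496, Σh² = 5372, Σgh = 5224
nΣgh − ΣgΣh = 26120 − 24600 = 1520
nΣg² − (Σg)² = 27480 − 26896 = 584; nΣh² − (Σh)² = 26860 − 22500 = 4360
r = 1520 / √(584 × 4360) = 1520 / 1595.6942 ≈ 0.953

0.953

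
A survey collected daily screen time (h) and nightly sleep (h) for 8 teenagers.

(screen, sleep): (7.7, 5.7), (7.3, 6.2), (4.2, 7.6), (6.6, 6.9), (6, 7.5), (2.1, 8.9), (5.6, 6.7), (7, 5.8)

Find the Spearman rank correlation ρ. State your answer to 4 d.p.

Rank screen: 8, 7, 2, 5, 4, 1, 3, 6
Rank sleep: 1, 3, 7, 5, 6, 8, 4, 2
d = rank(screen) − rank(sleep): 7, 4, -5, 0, -2, -7, -1, 4; Σd² = 160
ρ = 1 − 6Σd² / [n(n²−1)] = 1 − 6×160 / (8×63) = 1 − 960/504 ≈ -0.9048

-0.9048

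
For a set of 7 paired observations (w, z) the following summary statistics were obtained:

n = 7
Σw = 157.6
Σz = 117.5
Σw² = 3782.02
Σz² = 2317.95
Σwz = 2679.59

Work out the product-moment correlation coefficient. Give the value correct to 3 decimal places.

r = (nΣwz − ΣwΣz) / √[(nΣw² − (Σw)²)(nΣz² − (Σz)²)]
Numerator: 7×2679.59 − 157.6×117.5 = 239.13
Denominator: √[(26474.14 − 24837.76)(16225.65 − 13806.25)] = √[1636.38 × 2419.4] = 1989.7381
r = 239.13 / 1989.7381 ≈ 0.120

0.120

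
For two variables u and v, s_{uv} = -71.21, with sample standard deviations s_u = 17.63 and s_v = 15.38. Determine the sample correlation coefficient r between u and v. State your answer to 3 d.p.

-0.263

r = Cov(u,v) / (s_u · s_v) = -71.21 / (17.63 × 15.38)
  = -71.21 / 271.1494 ≈ -0.263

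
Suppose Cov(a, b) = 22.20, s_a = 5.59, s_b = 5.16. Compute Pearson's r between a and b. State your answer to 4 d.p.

0.7696

r = Cov(a,b) / (s_a · s_b) = 22.20 / (5.59 × 5.16)
  = 22.20 / 28.8444 ≈ 0.7696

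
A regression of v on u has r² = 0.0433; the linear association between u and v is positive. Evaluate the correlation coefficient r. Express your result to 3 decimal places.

|r| = √0.0433 = 0.208
The association is positive, so r = 0.208.

0.208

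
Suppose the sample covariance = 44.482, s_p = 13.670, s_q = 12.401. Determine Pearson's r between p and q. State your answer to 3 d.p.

0.262

r = Cov(p,q) / (s_p · s_q) = 44.482 / (13.670 × 12.401)
  = 44.482 / 169.5217 ≈ 0.262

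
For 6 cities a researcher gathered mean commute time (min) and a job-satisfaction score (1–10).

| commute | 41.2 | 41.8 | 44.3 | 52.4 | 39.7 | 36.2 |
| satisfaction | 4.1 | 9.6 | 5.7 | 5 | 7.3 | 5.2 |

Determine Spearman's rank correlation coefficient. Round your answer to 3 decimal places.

Rank commute: 3, 4, 5, 6, 2, 1
Rank satisfaction: 1, 6, 4, 2, 5, 3
d = rank(commute) − rank(satisfaction): 2, -2, 1, 4, -3, -2; Σd² = 38
ρ = 1 − 6Σd² / [n(n²−1)] = 1 − 6×38 / (6×35) = 1 − 228/210 ≈ -0.086

-0.086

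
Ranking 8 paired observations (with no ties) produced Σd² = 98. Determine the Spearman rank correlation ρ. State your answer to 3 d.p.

-0.167

ρ = 1 − 6Σd² / [n(n²−1)] = 1 − 6×98 / (8×63)
  = 1 − 588/504 = 1 − 1.1667 ≈ -0.167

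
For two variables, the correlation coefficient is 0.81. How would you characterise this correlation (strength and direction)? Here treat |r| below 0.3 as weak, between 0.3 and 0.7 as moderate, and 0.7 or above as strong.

r = 0.81 > 0 so the relationship is positive.
|r| = 0.81, which falls in the strong range.

strong positive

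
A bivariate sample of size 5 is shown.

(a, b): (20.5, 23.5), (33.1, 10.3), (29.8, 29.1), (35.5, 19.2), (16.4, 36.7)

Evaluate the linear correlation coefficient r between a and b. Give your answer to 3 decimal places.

-0.734

n = 5, Σa = 135.3, Σb = 118.8, Σa² = 3933.11, Σb² = 3220.68, Σab = 2973.34
nΣab − ΣaΣb = 14866.7 − 16073.64 = -1206.94
nΣa² − (Σa)² = 19665.55 − 18306.09 = 1359.46; nΣb² − (Σb)² = 16103.4 − 14113.44 = 1989.96
r = -1206.94 / √(1359.46 × 1989.96) = -1206.94 / 1644.7708 ≈ -0.734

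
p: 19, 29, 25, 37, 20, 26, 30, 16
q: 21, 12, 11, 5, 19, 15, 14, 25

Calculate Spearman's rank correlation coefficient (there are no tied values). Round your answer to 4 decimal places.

Rank p: 2, 6, 4, 8, 3, 5, 7, 1
Rank q: 7, 3, 2, 1, 6, 5, 4, 8
d = rank(p) − rank(q): -5, 3, 2, 7, -3, 0, 3, -7; Σd² = 154
ρ = 1 − 6Σd² / [n(n²−1)] = 1 − 6×154 / (8×63) = 1 − 924/504 ≈ -0.8333

-0.8333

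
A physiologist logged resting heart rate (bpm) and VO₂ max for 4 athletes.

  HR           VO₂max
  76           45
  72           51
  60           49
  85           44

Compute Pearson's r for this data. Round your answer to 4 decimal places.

-0.7027

n = 4, Σx = 293, Σy = 189, Σx² = 21785, Σy² = 8963, Σxy = 13772
nΣxy − ΣxΣy = 55088 − 55377 = -289
nΣx² − (Σx)² = 87140 − 85849 = 1291; nΣy² − (Σy)² = 35852 − 35721 = 131
r = -289 / √(1291 × 131) = -289 / 411.2432 ≈ -0.7027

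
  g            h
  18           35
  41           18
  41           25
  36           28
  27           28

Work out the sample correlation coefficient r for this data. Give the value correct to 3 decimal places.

-0.864

n = 5, Σg = 163, Σh = 134, Σg² = 5711, Σh² = 3742, Σgh = 4157
nΣgh − ΣgΣh = 20785 − 21842 = -1057
nΣg² − (Σg)² = 28555 − 26569 = 1986; nΣh² − (Σh)² = 18710 − 17956 = 754
r = -1057 / √(1986 × 754) = -1057 / 1223.7009 ≈ -0.864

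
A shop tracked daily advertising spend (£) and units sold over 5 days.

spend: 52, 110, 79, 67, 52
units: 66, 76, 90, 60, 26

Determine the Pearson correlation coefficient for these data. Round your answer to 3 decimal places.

0.599

n = 5, Σx = 360, Σy = 318, Σx² = 28238, Σy² = 22508, Σxy = 24274
nΣxy − ΣxΣy = 121370 − 114480 = 6890
nΣx² − (Σx)² = 141190 − 129600 = 11590; nΣy² − (Σy)² = 112540 − 101124 = 11416
r = 6890 / √(11590 × 11416) = 6890 / 11502.6710 ≈ 0.599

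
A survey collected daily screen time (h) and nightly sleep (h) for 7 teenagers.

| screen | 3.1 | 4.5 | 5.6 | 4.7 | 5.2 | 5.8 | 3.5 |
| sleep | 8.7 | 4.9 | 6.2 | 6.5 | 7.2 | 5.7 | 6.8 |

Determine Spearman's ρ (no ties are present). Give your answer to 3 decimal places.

-0.500

Rank screen: 1, 3, 6, 4, 5, 7, 2
Rank sleep: 7, 1, 3, 4, 6, 2, 5
d = rank(screen) − rank(sleep): -6, 2, 3, 0, -1, 5, -3; Σd² = 84
ρ = 1 − 6Σd² / [n(n²−1)] = 1 − 6×84 / (7×48) = 1 − 504/336 ≈ -0.500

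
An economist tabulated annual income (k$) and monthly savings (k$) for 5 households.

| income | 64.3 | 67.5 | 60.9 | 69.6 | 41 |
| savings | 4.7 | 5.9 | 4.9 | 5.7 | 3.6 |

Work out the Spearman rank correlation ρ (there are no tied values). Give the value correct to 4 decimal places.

Rank income: 3, 4, 2, 5, 1
Rank savings: 2, 5, 3, 4, 1
d = rank(income) − rank(savings): 1, -1, -1, 1, 0; Σd² = 4
ρ = 1 − 6Σd² / [n(n²−1)] = 1 − 6×4 / (5×24) = 1 − 24/120 ≈ 0.8000

0.8000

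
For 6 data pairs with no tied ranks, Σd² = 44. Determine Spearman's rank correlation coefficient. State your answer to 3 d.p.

ρ = 1 − 6Σd² / [n(n²−1)] = 1 − 6×44 / (6×35)
  = 1 − 264/210 = 1 − 1.2571 ≈ -0.257

-0.257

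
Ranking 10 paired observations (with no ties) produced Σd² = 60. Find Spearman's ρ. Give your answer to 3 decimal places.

ρ = 1 − 6Σd² / [n(n²−1)] = 1 − 6×60 / (10×99)
  = 1 − 360/990 = 1 − 0.3636 ≈ 0.636

0.636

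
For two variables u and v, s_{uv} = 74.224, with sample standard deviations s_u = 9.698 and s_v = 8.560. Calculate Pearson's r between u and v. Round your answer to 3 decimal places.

r = Cov(u,v) / (s_u · s_v) = 74.224 / (9.698 × 8.560)
  = 74.224 / 83.0149 ≈ 0.894

0.894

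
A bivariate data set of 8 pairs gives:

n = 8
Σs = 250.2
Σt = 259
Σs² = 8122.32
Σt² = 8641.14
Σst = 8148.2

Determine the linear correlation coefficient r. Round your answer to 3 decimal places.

r = (nΣst − ΣsΣt) / √[(nΣs² − (Σs)²)(nΣt² − (Σt)²)]
Numerator: 8×8148.2 − 250.2×259 = 383.8
Denominator: √[(64978.56 − 62600.04)(69129.12 − 67081)] = √[2378.52 × 2048.12] = 2207.1462
r = 383.8 / 2207.1462 ≈ 0.174

0.174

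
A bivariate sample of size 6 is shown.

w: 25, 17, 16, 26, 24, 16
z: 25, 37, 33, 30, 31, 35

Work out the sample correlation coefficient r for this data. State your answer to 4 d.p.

-0.8035

n = 6, Σw = 124, Σz = 191, Σw² = 2678, Σz² = 6169, Σwz = 3866
nΣwz − ΣwΣz = 23196 − 23684 = -488
nΣw² − (Σw)² = 16068 − 15376 = 692; nΣz² − (Σz)² = 37014 − 36481 = 533
r = -488 / √(692 × 533) = -488 / 607.3187 ≈ -0.8035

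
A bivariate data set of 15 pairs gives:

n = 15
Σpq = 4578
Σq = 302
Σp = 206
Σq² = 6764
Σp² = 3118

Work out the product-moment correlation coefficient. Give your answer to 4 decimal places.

0.9686

r = (nΣpq − ΣpΣq) / √[(nΣp² − (Σp)²)(nΣq² − (Σq)²)]
Numerator: 15×4578 − 206×302 = 6458
Denominator: √[(46770 − 42436)(101460 − 91204)] = √[4334 × 10256] = 6667.0461
r = 6458 / 6667.0461 ≈ 0.9686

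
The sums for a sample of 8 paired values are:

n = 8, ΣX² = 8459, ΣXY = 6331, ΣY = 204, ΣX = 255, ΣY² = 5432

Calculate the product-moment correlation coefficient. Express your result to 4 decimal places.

r = (nΣXY − ΣXΣY) / √[(nΣX² − (ΣX)²)(nΣY² − (ΣY)²)]
Numerator: 8×6331 − 255×204 = -1372
Denominator: √[(67672 − 65025)(43456 − 41616)] = √[2647 × 1840] = 2206.9164
r = -1372 / 2206.9164 ≈ -0.6217

-0.6217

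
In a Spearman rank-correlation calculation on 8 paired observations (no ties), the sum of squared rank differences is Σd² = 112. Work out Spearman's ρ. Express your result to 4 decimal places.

-0.3333

ρ = 1 − 6Σd² / [n(n²−1)] = 1 − 6×112 / (8×63)
  = 1 − 672/504 = 1 − 1.33333 ≈ -0.3333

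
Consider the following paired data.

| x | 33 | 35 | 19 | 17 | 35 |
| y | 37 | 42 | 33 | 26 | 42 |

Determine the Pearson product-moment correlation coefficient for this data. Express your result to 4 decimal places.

0.9295

n = 5, Σx = 139, Σy = 180, Σx² = 4189, Σy² = 6662, Σxy = 5230
nΣxy − ΣxΣy = 26150 − 25020 = 1130
nΣx² − (Σx)² = 20945 − 19321 = 1624; nΣy² − (Σy)² = 33310 − 32400 = 910
r = 1130 / √(1624 × 910) = 1130 / 1215.6644 ≈ 0.9295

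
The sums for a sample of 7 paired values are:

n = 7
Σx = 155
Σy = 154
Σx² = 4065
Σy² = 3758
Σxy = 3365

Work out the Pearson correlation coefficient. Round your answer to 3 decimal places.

r = (nΣxy − ΣxΣy) / √[(nΣx² − (Σx)²)(nΣy² − (Σy)²)]
Numerator: 7×3365 − 155×154 = -315
Denominator: √[(28455 − 24025)(26306 − 23716)] = √[4430 × 2590] = 3387.2850
r = -315 / 3387.2850 ≈ -0.093

-0.093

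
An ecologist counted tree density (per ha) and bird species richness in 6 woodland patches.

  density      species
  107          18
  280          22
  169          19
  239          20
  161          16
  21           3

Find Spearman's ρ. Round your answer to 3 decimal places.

Rank density: 2, 6, 4, 5, 3, 1
Rank species: 3, 6, 4, 5, 2, 1
d = rank(density) − rank(species): -1, 0, 0, 0, 1, 0; Σd² = 2
ρ = 1 − 6Σd² / [n(n²−1)] = 1 − 6×2 / (6×35) = 1 − 12/210 ≈ 0.943

0.943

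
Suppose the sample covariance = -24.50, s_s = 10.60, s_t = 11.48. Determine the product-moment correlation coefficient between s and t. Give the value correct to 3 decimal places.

r = Cov(s,t) / (s_s · s_t) = -24.50 / (10.60 × 11.48)
  = -24.50 / 121.6880 ≈ -0.201

-0.201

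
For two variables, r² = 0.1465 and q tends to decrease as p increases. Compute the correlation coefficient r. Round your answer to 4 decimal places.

|r| = √0.1465 = 0.3828
The association is negative, so r = −0.3828.

-0.3828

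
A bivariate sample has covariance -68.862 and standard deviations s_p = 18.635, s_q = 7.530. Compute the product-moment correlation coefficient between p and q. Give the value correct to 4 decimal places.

-0.4907

r = Cov(p,q) / (s_p · s_q) = -68.862 / (18.635 × 7.530)
  = -68.862 / 140.3216 ≈ -0.4907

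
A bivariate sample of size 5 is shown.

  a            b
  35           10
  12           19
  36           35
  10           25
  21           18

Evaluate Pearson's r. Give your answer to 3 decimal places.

n = 5, Σa = 114, Σb = 107, Σa² = 3206, Σb² = 2635, Σab = 2466
nΣab − ΣaΣb = 12330 − 12198 = 132
nΣa² − (Σa)² = 16030 − 12996 = 3034; nΣb² − (Σb)² = 13175 − 11449 = 1726
r = 132 / √(3034 × 1726) = 132 / 2288.3802 ≈ 0.058

0.058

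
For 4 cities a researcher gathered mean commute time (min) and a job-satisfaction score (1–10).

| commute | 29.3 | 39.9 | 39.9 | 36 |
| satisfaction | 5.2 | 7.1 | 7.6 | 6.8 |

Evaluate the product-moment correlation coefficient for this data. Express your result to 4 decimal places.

0.9735

n = 4, Σx = 145.1, Σy = 26.7, Σx² = 5338.51, Σy² = 181.45, Σxy = 983.69
nΣxy − ΣxΣy = 3934.76 − 3874.17 = 60.59
nΣx² − (Σx)² = 21354.04 − 21054.01 = 300.03; nΣy² − (Σy)² = 725.8 − 712.89 = 12.91
r = 60.59 / √(300.03 × 12.91) = 60.59 / 62.2365 ≈ 0.9735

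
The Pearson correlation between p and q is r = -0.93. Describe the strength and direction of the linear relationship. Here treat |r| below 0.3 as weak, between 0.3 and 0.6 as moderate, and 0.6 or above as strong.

strong negative

r = -0.93 < 0 so the relationship is negative.
|r| = 0.93, which falls in the strong range.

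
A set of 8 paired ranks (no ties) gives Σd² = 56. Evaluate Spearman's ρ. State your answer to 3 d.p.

ρ = 1 − 6Σd² / [n(n²−1)] = 1 − 6×56 / (8×63)
  = 1 − 336/504 = 1 − 0.6667 ≈ 0.333

0.333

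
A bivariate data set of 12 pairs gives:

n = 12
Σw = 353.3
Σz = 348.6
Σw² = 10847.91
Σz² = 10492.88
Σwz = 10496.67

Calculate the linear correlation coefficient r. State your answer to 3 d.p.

r = (nΣwz − ΣwΣz) / √[(nΣw² − (Σw)²)(nΣz² − (Σz)²)]
Numerator: 12×10496.67 − 353.3×348.6 = 2799.66
Denominator: √[(130174.92 − 124820.89)(125914.56 − 121521.96)] = √[5354.03 × 4392.6] = 4849.5476
r = 2799.66 / 4849.5476 ≈ 0.577

0.577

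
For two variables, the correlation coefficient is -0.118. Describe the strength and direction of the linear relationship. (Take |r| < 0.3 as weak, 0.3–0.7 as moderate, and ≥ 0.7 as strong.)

weak negative

r = -0.118 < 0 so the relationship is negative.
|r| = 0.118, which falls in the weak range.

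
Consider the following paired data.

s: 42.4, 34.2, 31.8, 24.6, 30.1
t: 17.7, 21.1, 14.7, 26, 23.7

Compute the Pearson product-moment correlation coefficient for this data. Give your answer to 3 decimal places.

n = 5, Σs = 163.1, Σt = 103.2, Σs² = 5489.81, Σt² = 2212.28, Σst = 3292.53
nΣst − ΣsΣt = 16462.65 − 16831.92 = -369.27
nΣs² − (Σs)² = 27449.05 − 26601.61 = 847.44; nΣt² − (Σt)² = 11061.4 − 10650.24 = 411.16
r = -369.27 / √(847.44 × 411.16) = -369.27 / 590.2825 ≈ -0.626

-0.626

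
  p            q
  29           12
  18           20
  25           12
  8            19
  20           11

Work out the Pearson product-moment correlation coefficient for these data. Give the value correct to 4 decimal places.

n = 5, Σp = 100, Σq = 74, Σp² = 2254, Σq² = 1170, Σpq = 1380
nΣpq − ΣpΣq = 6900 − 7400 = -500
nΣp² − (Σp)² = 11270 − 10000 = 1270; nΣq² − (Σq)² = 5850 − 5476 = 374
r = -500 / √(1270 × 374) = -500 / 689.1879 ≈ -0.7255

-0.7255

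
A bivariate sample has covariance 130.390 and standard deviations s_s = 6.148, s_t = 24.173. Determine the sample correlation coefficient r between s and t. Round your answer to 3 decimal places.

0.877

r = Cov(s,t) / (s_s · s_t) = 130.390 / (6.148 × 24.173)
  = 130.390 / 148.6156 ≈ 0.877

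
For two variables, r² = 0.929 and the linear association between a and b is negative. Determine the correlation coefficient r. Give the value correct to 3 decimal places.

-0.964

|r| = √0.929 = 0.964
The association is negative, so r = −0.964.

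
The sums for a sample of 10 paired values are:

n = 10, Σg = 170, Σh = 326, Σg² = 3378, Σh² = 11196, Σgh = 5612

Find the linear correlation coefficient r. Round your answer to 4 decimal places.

r = (nΣgh − ΣgΣh) / √[(nΣg² − (Σg)²)(nΣh² − (Σh)²)]
Numerator: 10×5612 − 170×326 = 700
Denominator: √[(33780 − 28900)(111960 − 106276)] = √[4880 × 5684] = 5266.6802
r = 700 / 5266.6802 ≈ 0.1329

0.1329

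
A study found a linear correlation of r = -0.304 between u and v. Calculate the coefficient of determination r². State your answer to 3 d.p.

r² = (-0.304)² = 0.092

0.092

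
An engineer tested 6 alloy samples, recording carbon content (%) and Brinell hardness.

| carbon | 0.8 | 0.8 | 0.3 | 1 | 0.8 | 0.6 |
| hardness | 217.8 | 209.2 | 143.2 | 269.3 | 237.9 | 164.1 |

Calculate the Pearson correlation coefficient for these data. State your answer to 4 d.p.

0.9450

n = 6, Σx = 4.3, Σy = 1241.5, Σx² = 3.37, Σy² = 267755.43, Σxy = 942.64
nΣxy − ΣxΣy = 5655.84 − 5338.45 = 317.39
nΣx² − (Σx)² = 20.22 − 18.49 = 1.73; nΣy² − (Σy)² = 1606532.58 − 1541322.25 = 65210.33
r = 317.39 / √(1.73 × 65210.33) = 317.39 / 335.8778 ≈ 0.9450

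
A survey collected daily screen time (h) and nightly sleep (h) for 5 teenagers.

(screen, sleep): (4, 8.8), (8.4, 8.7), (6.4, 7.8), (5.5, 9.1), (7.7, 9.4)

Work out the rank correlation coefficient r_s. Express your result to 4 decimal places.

-0.1000

Rank screen: 1, 5, 3, 2, 4
Rank sleep: 3, 2, 1, 4, 5
d = rank(screen) − rank(sleep): -2, 3, 2, -2, -1; Σd² = 22
ρ = 1 − 6Σd² / [n(n²−1)] = 1 − 6×22 / (5×24) = 1 − 132/120 ≈ -0.1000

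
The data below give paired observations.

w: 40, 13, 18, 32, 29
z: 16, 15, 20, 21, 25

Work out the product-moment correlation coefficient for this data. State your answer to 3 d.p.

n = 5, Σw = 132, Σz = 97, Σw² = 3958, Σz² = 1947, Σwz = 2592
nΣwz − ΣwΣz = 12960 − 12804 = 156
nΣw² − (Σw)² = 19790 − 17424 = 2366; nΣz² − (Σz)² = 9735 − 9409 = 326
r = 156 / √(2366 × 326) = 156 / 878.2460 ≈ 0.178

0.178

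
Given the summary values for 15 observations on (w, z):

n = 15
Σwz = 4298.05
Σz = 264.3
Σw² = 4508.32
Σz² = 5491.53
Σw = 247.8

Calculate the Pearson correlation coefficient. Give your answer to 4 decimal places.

-0.1159

r = (nΣwz − ΣwΣz) / √[(nΣw² − (Σw)²)(nΣz² − (Σz)²)]
Numerator: 15×4298.05 − 247.8×264.3 = -1022.79
Denominator: √[(67624.8 − 61404.84)(82372.95 − 69854.49)] = √[6219.96 × 12518.46] = 8824.0762
r = -1022.79 / 8824.0762 ≈ -0.1159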